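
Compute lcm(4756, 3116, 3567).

271092

4756 = 2^2 × 29 × 41
3116 = 2^2 × 19 × 41
3567 = 3 × 29 × 41
LCM(4756, 3116, 3567) = 2^2 × 3 × 19 × 29 × 41 = 271092.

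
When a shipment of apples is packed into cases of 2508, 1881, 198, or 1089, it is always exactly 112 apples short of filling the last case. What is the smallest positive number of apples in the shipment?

82652

Being 112 short of a full case of size k means N ≡ −112 (mod k), i.e. N + 112 is a multiple of each size.
2508 = 2^2 × 3 × 11 × 19
1881 = 3^2 × 11 × 19
198 = 2 × 3^2 × 11
1089 = 3^2 × 11^2
LCM(2508, 1881, 198, 1089) = 2^2 × 3^2 × 11^2 × 19 = 82764.
Smallest positive N is 82764 − 112 = 82652.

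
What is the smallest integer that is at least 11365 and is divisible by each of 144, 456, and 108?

The integer must be a common multiple of 144, 456, and 108, so a multiple of their LCM.
144 = 2^4 × 3^2
456 = 2^3 × 3 × 19
108 = 2^2 × 3^3
LCM(144, 456, 108) = 2^4 × 3^3 × 19 = 8208.
Smallest multiple of 8208 that is ≥ 11365: ⌈11365/8208⌉ × 8208 = 2 × 8208 = 16416.

16416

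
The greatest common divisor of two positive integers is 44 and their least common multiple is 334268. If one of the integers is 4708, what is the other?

For two integers, gcd × lcm = product, so the other is (44 × 334268) / 4708 = 14707792 / 4708 = 3124.

3124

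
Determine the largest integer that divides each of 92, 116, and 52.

4

92 = 2^2 × 23
116 = 2^2 × 29
52 = 2^2 × 13
gcd(92, 116, 52) = 2^2 = 4.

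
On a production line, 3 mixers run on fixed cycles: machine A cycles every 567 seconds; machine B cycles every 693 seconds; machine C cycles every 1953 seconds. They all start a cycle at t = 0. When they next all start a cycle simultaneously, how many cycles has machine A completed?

341 cycles

All finish a whole number of cycles simultaneously at t = LCM of the periods.
567 = 3^4 × 7
693 = 3^2 × 7 × 11
1953 = 3^2 × 7 × 31
LCM(567, 693, 1953) = 3^4 × 7 × 11 × 31 = 193347.
Cycles for period 567: 193347 / 567 = 341.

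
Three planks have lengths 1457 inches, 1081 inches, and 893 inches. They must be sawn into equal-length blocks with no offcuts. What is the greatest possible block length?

The block length must divide every plank, so the greatest is gcd(1457, 1081, 893).
1457 = 31 × 47
1081 = 23 × 47
893 = 19 × 47
gcd(1457, 1081, 893) = 47.

47 inches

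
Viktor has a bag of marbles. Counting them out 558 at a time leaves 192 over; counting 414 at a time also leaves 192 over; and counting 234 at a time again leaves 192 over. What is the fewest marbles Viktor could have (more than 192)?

167034

N − 192 must be a common multiple of 558, 414, and 234.
558 = 2 × 3^2 × 31
414 = 2 × 3^2 × 23
234 = 2 × 3^2 × 13
LCM(558, 414, 234) = 2 × 3^2 × 13 × 23 × 31 = 166842.
Smallest N > 192 is LCM + 192 = 166842 + 192 = 167034.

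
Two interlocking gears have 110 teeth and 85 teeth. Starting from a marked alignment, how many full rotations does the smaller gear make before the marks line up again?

They are all back at their starting positions together after one LCM of the periods.
110 = 2 × 5 × 11
85 = 5 × 17
LCM(110, 85) = 2 × 5 × 11 × 17 = 1870.
Rotations for period 85: 1870 / 85 = 22.

22 rotations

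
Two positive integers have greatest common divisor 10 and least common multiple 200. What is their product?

2000

For any two positive integers, gcd × lcm = product = 10 × 200 = 2000.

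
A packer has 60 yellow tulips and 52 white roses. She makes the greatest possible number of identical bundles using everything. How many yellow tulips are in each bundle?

15

Number of bundles = gcd(60, 52).
60 = 2^2 × 3 × 5
52 = 2^2 × 13
gcd(60, 52) = 2^2 = 4.
yellow tulips per bundle = 60 / 4 = 15.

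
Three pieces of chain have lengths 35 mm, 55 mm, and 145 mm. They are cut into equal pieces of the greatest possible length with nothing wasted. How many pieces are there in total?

47

Piece length = gcd(35, 55, 145).
35 = 5 × 7
55 = 5 × 11
145 = 5 × 29
gcd(35, 55, 145) = 5.
Total pieces = 35/5 + 55/5 + 145/5 = 7 + 11 + 29 = 47.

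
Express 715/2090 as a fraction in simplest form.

715 = 5 × 11 × 13
2090 = 2 × 5 × 11 × 19
gcd(715, 2090) = 5 × 11 = 55.
Divide numerator and denominator by 55: 715/2090 = 13/38.

13/38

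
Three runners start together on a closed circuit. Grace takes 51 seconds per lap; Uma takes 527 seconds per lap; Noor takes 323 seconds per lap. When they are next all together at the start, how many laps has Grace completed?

The first common completion time is the LCM of the periods.
51 = 3 × 17
527 = 17 × 31
323 = 17 × 19
LCM(51, 527, 323) = 3 × 17 × 19 × 31 = 30039.
Laps for period 51: 30039 / 51 = 589.

589 laps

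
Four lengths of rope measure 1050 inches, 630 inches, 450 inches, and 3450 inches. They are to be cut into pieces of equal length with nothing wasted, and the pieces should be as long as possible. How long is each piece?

Each piece length must divide every original length, so the longest possible is gcd(1050, 630, 450, 3450).
1050 = 2 × 3 × 5^2 × 7
630 = 2 × 3^2 × 5 × 7
450 = 2 × 3^2 × 5^2
3450 = 2 × 3 × 5^2 × 23
gcd(1050, 630, 450, 3450) = 2 × 3 × 5 = 30.

30 inches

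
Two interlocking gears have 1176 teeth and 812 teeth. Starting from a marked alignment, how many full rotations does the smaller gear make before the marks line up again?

42 rotations

All finish a whole number of cycles simultaneously at t = LCM of the periods.
1176 = 2^3 × 3 × 7^2
812 = 2^2 × 7 × 29
LCM(1176, 812) = 2^3 × 3 × 7^2 × 29 = 34104.
Rotations for period 812: 34104 / 812 = 42.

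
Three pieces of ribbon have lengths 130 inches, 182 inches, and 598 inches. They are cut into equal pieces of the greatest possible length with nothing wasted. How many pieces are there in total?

Piece length = gcd(130, 182, 598).
130 = 2 × 5 × 13
182 = 2 × 7 × 13
598 = 2 × 13 × 23
gcd(130, 182, 598) = 2 × 13 = 26.
Total pieces = 130/26 + 182/26 + 598/26 = 5 + 7 + 23 = 35.

35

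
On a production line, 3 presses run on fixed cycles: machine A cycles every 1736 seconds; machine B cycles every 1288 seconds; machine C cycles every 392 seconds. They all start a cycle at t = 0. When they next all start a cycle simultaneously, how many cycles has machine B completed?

The first common completion time is the LCM of the periods.
1736 = 2^3 × 7 × 31
1288 = 2^3 × 7 × 23
392 = 2^3 × 7^2
LCM(1736, 1288, 392) = 2^3 × 7^2 × 23 × 31 = 279496.
Cycles for period 1288: 279496 / 1288 = 217.

217 cycles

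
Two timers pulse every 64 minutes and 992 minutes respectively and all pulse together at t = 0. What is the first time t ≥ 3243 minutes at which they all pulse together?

3968 minutes

Joint pulses occur at multiples of LCM(64, 992).
64 = 2^6
992 = 2^5 × 31
LCM(64, 992) = 2^6 × 31 = 1984.
Smallest multiple of 1984 that is ≥ 3243: ⌈3243/1984⌉ × 1984 = 2 × 1984 = 3968.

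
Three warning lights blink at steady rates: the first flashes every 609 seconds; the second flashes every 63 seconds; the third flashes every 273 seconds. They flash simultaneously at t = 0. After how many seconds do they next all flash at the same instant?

23751 seconds

We need the least common multiple of the intervals.
609 = 3 × 7 × 29
63 = 3^2 × 7
273 = 3 × 7 × 13
LCM(609, 63, 273) = 3^2 × 7 × 13 × 29 = 23751.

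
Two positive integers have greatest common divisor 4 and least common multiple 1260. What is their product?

For any two positive integers, gcd × lcm = product = 4 × 1260 = 5040.

5040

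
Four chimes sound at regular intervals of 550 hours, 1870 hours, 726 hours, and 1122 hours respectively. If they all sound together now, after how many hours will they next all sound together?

308550 hours

The first simultaneous occurrence is after LCM of the individual periods.
550 = 2 × 5^2 × 11
1870 = 2 × 5 × 11 × 17
726 = 2 × 3 × 11^2
1122 = 2 × 3 × 11 × 17
LCM(550, 1870, 726, 1122) = 2 × 3 × 5^2 × 11^2 × 17 = 308550.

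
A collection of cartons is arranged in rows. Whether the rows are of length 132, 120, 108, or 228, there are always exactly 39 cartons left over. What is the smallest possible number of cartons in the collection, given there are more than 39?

N − 39 must be a common multiple of 132, 120, 108, and 228.
132 = 2^2 × 3 × 11
120 = 2^3 × 3 × 5
108 = 2^2 × 3^3
228 = 2^2 × 3 × 19
LCM(132, 120, 108, 228) = 2^3 × 3^3 × 5 × 11 × 19 = 225720.
Smallest N > 39 is LCM + 39 = 225720 + 39 = 225759.

225759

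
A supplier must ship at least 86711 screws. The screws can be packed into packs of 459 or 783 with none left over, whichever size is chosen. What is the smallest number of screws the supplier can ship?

93177

The number of screws must be a common multiple of 459 and 783, so a multiple of their LCM.
459 = 3^3 × 17
783 = 3^3 × 29
LCM(459, 783) = 3^3 × 17 × 29 = 13311.
Smallest multiple of 13311 that is ≥ 86711: ⌈86711/13311⌉ × 13311 = 7 × 13311 = 93177.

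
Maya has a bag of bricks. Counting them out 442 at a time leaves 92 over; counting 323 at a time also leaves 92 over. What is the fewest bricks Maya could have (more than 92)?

8490

N − 92 must be a common multiple of 442 and 323.
442 = 2 × 13 × 17
323 = 17 × 19
LCM(442, 323) = 2 × 13 × 17 × 19 = 8398.
Smallest N > 92 is LCM + 92 = 8398 + 92 = 8490.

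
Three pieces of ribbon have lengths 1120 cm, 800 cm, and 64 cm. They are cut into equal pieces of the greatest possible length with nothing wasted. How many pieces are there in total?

Piece length = gcd(1120, 800, 64).
1120 = 2^5 × 5 × 7
800 = 2^5 × 5^2
64 = 2^6
gcd(1120, 800, 64) = 2^5 = 32.
Total pieces = 1120/32 + 800/32 + 64/32 = 35 + 25 + 2 = 62.

62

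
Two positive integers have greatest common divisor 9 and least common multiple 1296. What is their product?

11664

For any two positive integers, gcd × lcm = product = 9 × 1296 = 11664.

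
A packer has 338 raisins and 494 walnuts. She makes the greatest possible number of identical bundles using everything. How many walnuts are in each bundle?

19

Number of bundles = gcd(338, 494).
338 = 2 × 13^2
494 = 2 × 13 × 19
gcd(338, 494) = 2 × 13 = 26.
walnuts per bundle = 494 / 26 = 19.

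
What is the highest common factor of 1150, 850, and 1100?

50

1150 = 2 × 5^2 × 23
850 = 2 × 5^2 × 17
1100 = 2^2 × 5^2 × 11
gcd(1150, 850, 1100) = 2 × 5^2 = 50.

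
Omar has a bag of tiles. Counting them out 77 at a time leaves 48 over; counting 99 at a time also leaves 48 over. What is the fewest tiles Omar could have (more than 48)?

N − 48 must be a common multiple of 77 and 99.
77 = 7 × 11
99 = 3^2 × 11
LCM(77, 99) = 3^2 × 7 × 11 = 693.
Smallest N > 48 is LCM + 48 = 693 + 48 = 741.

741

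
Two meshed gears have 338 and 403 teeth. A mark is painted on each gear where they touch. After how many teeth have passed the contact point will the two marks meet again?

The first simultaneous occurrence is after LCM of the individual periods.
338 = 2 × 13^2
403 = 13 × 31
LCM(338, 403) = 2 × 13^2 × 31 = 10478.

10478 teeth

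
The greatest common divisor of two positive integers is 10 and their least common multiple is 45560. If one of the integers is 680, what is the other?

670

For two integers, gcd × lcm = product, so the other is (10 × 45560) / 680 = 455600 / 680 = 670.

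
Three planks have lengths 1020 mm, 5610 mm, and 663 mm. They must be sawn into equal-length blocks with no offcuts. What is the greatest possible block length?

The block length must divide every plank, so the greatest is gcd(1020, 5610, 663).
1020 = 2^2 × 3 × 5 × 17
5610 = 2 × 3 × 5 × 11 × 17
663 = 3 × 13 × 17
gcd(1020, 5610, 663) = 3 × 17 = 51.

51 mm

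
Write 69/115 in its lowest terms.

3/5

69 = 3 × 23
115 = 5 × 23
gcd(69, 115) = 23.
Divide numerator and denominator by 23: 69/115 = 3/5.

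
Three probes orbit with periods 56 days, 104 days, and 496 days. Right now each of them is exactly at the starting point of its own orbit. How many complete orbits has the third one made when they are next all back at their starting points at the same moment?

91 orbits

They are all back at their starting positions together after one LCM of the periods.
56 = 2^3 × 7
104 = 2^3 × 13
496 = 2^4 × 31
LCM(56, 104, 496) = 2^4 × 7 × 13 × 31 = 45136.
Orbits for period 496: 45136 / 496 = 91.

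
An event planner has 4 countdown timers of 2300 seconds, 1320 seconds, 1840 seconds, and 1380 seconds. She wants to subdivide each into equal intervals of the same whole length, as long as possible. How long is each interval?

20 seconds

The interval must divide each timer length; the longest such is the gcd.
2300 = 2^2 × 5^2 × 23
1320 = 2^3 × 3 × 5 × 11
1840 = 2^4 × 5 × 23
1380 = 2^2 × 3 × 5 × 23
gcd(2300, 1320, 1840, 1380) = 2^2 × 5 = 20.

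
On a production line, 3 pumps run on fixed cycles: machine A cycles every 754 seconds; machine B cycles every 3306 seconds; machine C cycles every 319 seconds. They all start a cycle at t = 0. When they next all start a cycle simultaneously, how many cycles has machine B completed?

They are all back at their starting positions together after one LCM of the periods.
754 = 2 × 13 × 29
3306 = 2 × 3 × 19 × 29
319 = 11 × 29
LCM(754, 3306, 319) = 2 × 3 × 11 × 13 × 19 × 29 = 472758.
Cycles for period 3306: 472758 / 3306 = 143.

143 cycles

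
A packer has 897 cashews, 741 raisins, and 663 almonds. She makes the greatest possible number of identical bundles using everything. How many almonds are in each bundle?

17

Number of bundles = gcd(897, 741, 663).
897 = 3 × 13 × 23
741 = 3 × 13 × 19
663 = 3 × 13 × 17
gcd(897, 741, 663) = 3 × 13 = 39.
almonds per bundle = 663 / 39 = 17.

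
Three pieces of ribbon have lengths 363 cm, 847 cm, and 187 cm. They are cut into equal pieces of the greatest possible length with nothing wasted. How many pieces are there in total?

Piece length = gcd(363, 847, 187).
363 = 3 × 11^2
847 = 7 × 11^2
187 = 11 × 17
gcd(363, 847, 187) = 11.
Total pieces = 363/11 + 847/11 + 187/11 = 33 + 77 + 17 = 127.

127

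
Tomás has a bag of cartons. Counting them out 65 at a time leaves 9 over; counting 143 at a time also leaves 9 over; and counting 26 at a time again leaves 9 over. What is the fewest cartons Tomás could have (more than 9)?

1439

N − 9 must be a common multiple of 65, 143, and 26.
65 = 5 × 13
143 = 11 × 13
26 = 2 × 13
LCM(65, 143, 26) = 2 × 5 × 11 × 13 = 1430.
Smallest N > 9 is LCM + 9 = 1430 + 9 = 1439.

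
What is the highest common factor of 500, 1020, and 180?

500 = 2^2 × 5^3
1020 = 2^2 × 3 × 5 × 17
180 = 2^2 × 3^2 × 5
gcd(500, 1020, 180) = 2^2 × 5 = 20.

20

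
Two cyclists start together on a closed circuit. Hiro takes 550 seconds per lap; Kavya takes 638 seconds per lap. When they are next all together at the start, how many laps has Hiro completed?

All finish a whole number of cycles simultaneously at t = LCM of the periods.
550 = 2 × 5^2 × 11
638 = 2 × 11 × 29
LCM(550, 638) = 2 × 5^2 × 11 × 29 = 15950.
Laps for period 550: 15950 / 550 = 29.

29 laps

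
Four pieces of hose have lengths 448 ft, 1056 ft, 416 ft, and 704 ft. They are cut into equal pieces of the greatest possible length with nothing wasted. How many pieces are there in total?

82

Piece length = gcd(448, 1056, 416, 704).
448 = 2^6 × 7
1056 = 2^5 × 3 × 11
416 = 2^5 × 13
704 = 2^6 × 11
gcd(448, 1056, 416, 704) = 2^5 = 32.
Total pieces = 448/32 + 1056/32 + 416/32 + 704/32 = 14 + 33 + 13 + 22 = 82.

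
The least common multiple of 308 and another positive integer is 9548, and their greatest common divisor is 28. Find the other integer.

868

gcd × lcm = product of the two integers, so the other integer is (28 × 9548) / 308 = 868.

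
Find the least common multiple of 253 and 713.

253 = 11 × 23
713 = 23 × 31
LCM(253, 713) = 11 × 23 × 31 = 7843.

7843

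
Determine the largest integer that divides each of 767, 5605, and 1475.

59

767 = 13 × 59
5605 = 5 × 19 × 59
1475 = 5^2 × 59
gcd(767, 5605, 1475) = 59.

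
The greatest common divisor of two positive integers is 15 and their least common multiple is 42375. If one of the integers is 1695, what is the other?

For two integers, gcd × lcm = product, so the other is (15 × 42375) / 1695 = 635625 / 1695 = 375.

375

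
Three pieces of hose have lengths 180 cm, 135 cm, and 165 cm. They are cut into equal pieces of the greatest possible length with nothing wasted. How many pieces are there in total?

Piece length = gcd(180, 135, 165).
180 = 2^2 × 3^2 × 5
135 = 3^3 × 5
165 = 3 × 5 × 11
gcd(180, 135, 165) = 3 × 5 = 15.
Total pieces = 180/15 + 135/15 + 165/15 = 12 + 9 + 11 = 32.

32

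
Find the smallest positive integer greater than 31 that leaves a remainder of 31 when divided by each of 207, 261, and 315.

N − 31 must be a common multiple of 207, 261, and 315.
207 = 3^2 × 23
261 = 3^2 × 29
315 = 3^2 × 5 × 7
LCM(207, 261, 315) = 3^2 × 5 × 7 × 23 × 29 = 210105.
Smallest N > 31 is LCM + 31 = 210105 + 31 = 210136.

210136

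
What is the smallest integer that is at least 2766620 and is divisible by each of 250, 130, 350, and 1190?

3094000

The integer must be a common multiple of 250, 130, 350, and 1190, so a multiple of their LCM.
250 = 2 × 5^3
130 = 2 × 5 × 13
350 = 2 × 5^2 × 7
1190 = 2 × 5 × 7 × 17
LCM(250, 130, 350, 1190) = 2 × 5^3 × 7 × 13 × 17 = 386750.
Smallest multiple of 386750 that is ≥ 2766620: ⌈2766620/386750⌉ × 386750 = 8 × 386750 = 3094000.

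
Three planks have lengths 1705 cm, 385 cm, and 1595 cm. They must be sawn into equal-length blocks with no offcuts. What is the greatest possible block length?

The block length must divide every plank, so the greatest is gcd(1705, 385, 1595).
1705 = 5 × 11 × 31
385 = 5 × 7 × 11
1595 = 5 × 11 × 29
gcd(1705, 385, 1595) = 5 × 11 = 55.

55 cm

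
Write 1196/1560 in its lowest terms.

1196 = 2^2 × 13 × 23
1560 = 2^3 × 3 × 5 × 13
gcd(1196, 1560) = 2^2 × 13 = 52.
Divide numerator and denominator by 52: 1196/1560 = 23/30.

23/30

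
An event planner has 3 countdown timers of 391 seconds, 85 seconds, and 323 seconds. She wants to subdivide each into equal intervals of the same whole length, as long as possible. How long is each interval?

The interval must divide each timer length; the longest such is the gcd.
391 = 17 × 23
85 = 5 × 17
323 = 17 × 19
gcd(391, 85, 323) = 17.

17 seconds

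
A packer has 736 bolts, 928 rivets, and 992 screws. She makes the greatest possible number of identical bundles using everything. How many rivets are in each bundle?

29

Number of bundles = gcd(736, 928, 992).
736 = 2^5 × 23
928 = 2^5 × 29
992 = 2^5 × 31
gcd(736, 928, 992) = 2^5 = 32.
rivets per bundle = 928 / 32 = 29.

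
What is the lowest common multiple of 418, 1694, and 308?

418 = 2 × 11 × 19
1694 = 2 × 7 × 11^2
308 = 2^2 × 7 × 11
LCM(418, 1694, 308) = 2^2 × 7 × 11^2 × 19 = 64372.

64372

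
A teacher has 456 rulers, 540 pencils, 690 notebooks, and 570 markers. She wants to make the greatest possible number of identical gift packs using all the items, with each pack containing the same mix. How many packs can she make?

6 packs

The pack count must divide each quantity, so the greatest is gcd(456, 540, 690, 570).
456 = 2^3 × 3 × 19
540 = 2^2 × 3^3 × 5
690 = 2 × 3 × 5 × 23
570 = 2 × 3 × 5 × 19
gcd(456, 540, 690, 570) = 2 × 3 = 6.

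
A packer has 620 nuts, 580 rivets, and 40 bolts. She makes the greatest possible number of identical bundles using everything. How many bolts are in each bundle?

Number of bundles = gcd(620, 580, 40).
620 = 2^2 × 5 × 31
580 = 2^2 × 5 × 29
40 = 2^3 × 5
gcd(620, 580, 40) = 2^2 × 5 = 20.
bolts per bundle = 40 / 20 = 2.

2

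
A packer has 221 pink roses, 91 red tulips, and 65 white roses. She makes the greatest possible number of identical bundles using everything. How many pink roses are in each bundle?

17

Number of bundles = gcd(221, 91, 65).
221 = 13 × 17
91 = 7 × 13
65 = 5 × 13
gcd(221, 91, 65) = 13.
pink roses per bundle = 221 / 13 = 17.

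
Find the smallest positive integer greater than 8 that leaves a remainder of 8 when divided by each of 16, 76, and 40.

1528

N − 8 must be a common multiple of 16, 76, and 40.
16 = 2^4
76 = 2^2 × 19
40 = 2^3 × 5
LCM(16, 76, 40) = 2^4 × 5 × 19 = 1520.
Smallest N > 8 is LCM + 8 = 1520 + 8 = 1528.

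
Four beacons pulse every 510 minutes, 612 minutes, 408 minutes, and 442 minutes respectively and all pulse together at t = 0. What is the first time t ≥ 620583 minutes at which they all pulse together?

636480 minutes

Joint pulses occur at multiples of LCM(510, 612, 408, 442).
510 = 2 × 3 × 5 × 17
612 = 2^2 × 3^2 × 17
408 = 2^3 × 3 × 17
442 = 2 × 13 × 17
LCM(510, 612, 408, 442) = 2^3 × 3^2 × 5 × 13 × 17 = 79560.
Smallest multiple of 79560 that is ≥ 620583: ⌈620583/79560⌉ × 79560 = 8 × 79560 = 636480.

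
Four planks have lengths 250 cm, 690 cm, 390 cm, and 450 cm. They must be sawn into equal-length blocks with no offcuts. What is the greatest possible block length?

10 cm

This is the greatest common divisor of 250, 690, 390, and 450.
250 = 2 × 5^3
690 = 2 × 3 × 5 × 23
390 = 2 × 3 × 5 × 13
450 = 2 × 3^2 × 5^2
gcd(250, 690, 390, 450) = 2 × 5 = 10.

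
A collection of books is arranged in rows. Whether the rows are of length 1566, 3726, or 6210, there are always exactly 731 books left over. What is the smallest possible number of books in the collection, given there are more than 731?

N − 731 must be a common multiple of 1566, 3726, and 6210.
1566 = 2 × 3^3 × 29
3726 = 2 × 3^4 × 23
6210 = 2 × 3^3 × 5 × 23
LCM(1566, 3726, 6210) = 2 × 3^4 × 5 × 23 × 29 = 540270.
Smallest N > 731 is LCM + 731 = 540270 + 731 = 541001.

541001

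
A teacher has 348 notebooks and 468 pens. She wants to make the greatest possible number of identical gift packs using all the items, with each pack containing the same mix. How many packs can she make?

The pack count must divide each quantity, so the greatest is gcd(348, 468).
348 = 2^2 × 3 × 29
468 = 2^2 × 3^2 × 13
gcd(348, 468) = 2^2 × 3 = 12.

12 packs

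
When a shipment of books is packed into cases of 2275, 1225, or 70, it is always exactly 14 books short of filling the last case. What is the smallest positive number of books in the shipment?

Being 14 short of a full case of size k means N ≡ −14 (mod k), i.e. N + 14 is a multiple of each size.
2275 = 5^2 × 7 × 13
1225 = 5^2 × 7^2
70 = 2 × 5 × 7
LCM(2275, 1225, 70) = 2 × 5^2 × 7^2 × 13 = 31850.
Smallest positive N is 31850 − 14 = 31836.

31836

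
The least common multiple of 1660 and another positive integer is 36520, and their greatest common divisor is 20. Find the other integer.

440

gcd × lcm = product of the two integers, so the other integer is (20 × 36520) / 1660 = 440.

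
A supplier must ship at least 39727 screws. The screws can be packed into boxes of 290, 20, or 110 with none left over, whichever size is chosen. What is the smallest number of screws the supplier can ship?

44660

The number of screws must be a common multiple of 290, 20, and 110, so a multiple of their LCM.
290 = 2 × 5 × 29
20 = 2^2 × 5
110 = 2 × 5 × 11
LCM(290, 20, 110) = 2^2 × 5 × 11 × 29 = 6380.
Smallest multiple of 6380 that is ≥ 39727: ⌈39727/6380⌉ × 6380 = 7 × 6380 = 44660.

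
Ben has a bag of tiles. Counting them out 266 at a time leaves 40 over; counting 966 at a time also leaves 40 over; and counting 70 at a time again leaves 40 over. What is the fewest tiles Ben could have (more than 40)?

N − 40 must be a common multiple of 266, 966, and 70.
266 = 2 × 7 × 19
966 = 2 × 3 × 7 × 23
70 = 2 × 5 × 7
LCM(266, 966, 70) = 2 × 3 × 5 × 7 × 19 × 23 = 91770.
Smallest N > 40 is LCM + 40 = 91770 + 40 = 91810.

91810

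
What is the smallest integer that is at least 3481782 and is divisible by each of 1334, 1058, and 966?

The integer must be a common multiple of 1334, 1058, and 966, so a multiple of their LCM.
1334 = 2 × 23 × 29
1058 = 2 × 23^2
966 = 2 × 3 × 7 × 23
LCM(1334, 1058, 966) = 2 × 3 × 7 × 23^2 × 29 = 644322.
Smallest multiple of 644322 that is ≥ 3481782: ⌈3481782/644322⌉ × 644322 = 6 × 644322 = 3865932.

3865932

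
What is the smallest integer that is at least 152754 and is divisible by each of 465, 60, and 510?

158100

The integer must be a common multiple of 465, 60, and 510, so a multiple of their LCM.
465 = 3 × 5 × 31
60 = 2^2 × 3 × 5
510 = 2 × 3 × 5 × 17
LCM(465, 60, 510) = 2^2 × 3 × 5 × 17 × 31 = 31620.
Smallest multiple of 31620 that is ≥ 152754: ⌈152754/31620⌉ × 31620 = 5 × 31620 = 158100.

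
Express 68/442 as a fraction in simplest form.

2/13

68 = 2^2 × 17
442 = 2 × 13 × 17
gcd(68, 442) = 2 × 17 = 34.
Divide numerator and denominator by 34: 68/442 = 2/13.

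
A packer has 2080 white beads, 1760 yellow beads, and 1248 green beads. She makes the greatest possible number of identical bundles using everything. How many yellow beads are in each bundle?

55

Number of bundles = gcd(2080, 1760, 1248).
2080 = 2^5 × 5 × 13
1760 = 2^5 × 5 × 11
1248 = 2^5 × 3 × 13
gcd(2080, 1760, 1248) = 2^5 = 32.
yellow beads per bundle = 1760 / 32 = 55.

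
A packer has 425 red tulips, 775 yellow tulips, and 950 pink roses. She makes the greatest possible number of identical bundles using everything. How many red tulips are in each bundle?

17

Number of bundles = gcd(425, 775, 950).
425 = 5^2 × 17
775 = 5^2 × 31
950 = 2 × 5^2 × 19
gcd(425, 775, 950) = 5^2 = 25.
red tulips per bundle = 425 / 25 = 17.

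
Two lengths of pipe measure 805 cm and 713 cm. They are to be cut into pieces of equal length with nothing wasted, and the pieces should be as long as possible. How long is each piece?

23 cm

The greatest length dividing all of 805 and 713 is their gcd.
805 = 5 × 7 × 23
713 = 23 × 31
gcd(805, 713) = 23.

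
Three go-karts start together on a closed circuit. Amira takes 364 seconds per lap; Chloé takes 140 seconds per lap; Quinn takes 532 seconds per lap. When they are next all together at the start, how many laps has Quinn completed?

They are all back at their starting positions together after one LCM of the periods.
364 = 2^2 × 7 × 13
140 = 2^2 × 5 × 7
532 = 2^2 × 7 × 19
LCM(364, 140, 532) = 2^2 × 5 × 7 × 13 × 19 = 34580.
Laps for period 532: 34580 / 532 = 65.

65 laps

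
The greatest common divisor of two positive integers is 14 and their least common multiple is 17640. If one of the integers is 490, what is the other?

504

For two integers, gcd × lcm = product, so the other is (14 × 17640) / 490 = 246960 / 490 = 504.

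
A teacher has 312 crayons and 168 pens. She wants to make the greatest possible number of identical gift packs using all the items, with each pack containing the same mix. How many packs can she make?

By the Euclidean algorithm:
312 = 1 × 168 + 144
168 = 1 × 144 + 24
144 = 6 × 24 + 0
gcd(312, 168) = 24.

24 packs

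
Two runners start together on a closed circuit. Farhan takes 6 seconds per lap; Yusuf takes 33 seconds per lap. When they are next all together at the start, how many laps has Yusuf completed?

All finish a whole number of cycles simultaneously at t = LCM of the periods.
6 = 2 × 3
33 = 3 × 11
LCM(6, 33) = 2 × 3 × 11 = 66.
Laps for period 33: 66 / 33 = 2.

2 laps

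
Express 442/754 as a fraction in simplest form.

442 = 2 × 13 × 17
754 = 2 × 13 × 29
gcd(442, 754) = 2 × 13 = 26.
Divide numerator and denominator by 26: 442/754 = 17/29.

17/29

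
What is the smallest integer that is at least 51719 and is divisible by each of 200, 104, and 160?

The integer must be a common multiple of 200, 104, and 160, so a multiple of their LCM.
200 = 2^3 × 5^2
104 = 2^3 × 13
160 = 2^5 × 5
LCM(200, 104, 160) = 2^5 × 5^2 × 13 = 10400.
Smallest multiple of 10400 that is ≥ 51719: ⌈51719/10400⌉ × 10400 = 5 × 10400 = 52000.

52000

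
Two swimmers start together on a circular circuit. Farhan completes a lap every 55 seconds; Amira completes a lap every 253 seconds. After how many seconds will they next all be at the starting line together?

1265 seconds

We need the least common multiple of the intervals.
55 = 5 × 11
253 = 11 × 23
LCM(55, 253) = 5 × 11 × 23 = 1265.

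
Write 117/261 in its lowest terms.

13/29

117 = 3^2 × 13
261 = 3^2 × 29
gcd(117, 261) = 3^2 = 9.
Divide numerator and denominator by 9: 117/261 = 13/29.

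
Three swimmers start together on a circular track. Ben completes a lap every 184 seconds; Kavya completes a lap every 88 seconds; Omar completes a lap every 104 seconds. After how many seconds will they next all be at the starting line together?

The first simultaneous occurrence is after LCM of the individual periods.
184 = 2^3 × 23
88 = 2^3 × 11
104 = 2^3 × 13
LCM(184, 88, 104) = 2^3 × 11 × 13 × 23 = 26312.

26312 seconds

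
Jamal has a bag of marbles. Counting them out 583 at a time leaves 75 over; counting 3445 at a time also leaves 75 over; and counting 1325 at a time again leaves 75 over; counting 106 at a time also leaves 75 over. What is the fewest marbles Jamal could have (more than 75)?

N − 75 must be a common multiple of 583, 3445, 1325, and 106.
583 = 11 × 53
3445 = 5 × 13 × 53
1325 = 5^2 × 53
106 = 2 × 53
LCM(583, 3445, 1325, 106) = 2 × 5^2 × 11 × 13 × 53 = 378950.
Smallest N > 75 is LCM + 75 = 378950 + 75 = 379025.

379025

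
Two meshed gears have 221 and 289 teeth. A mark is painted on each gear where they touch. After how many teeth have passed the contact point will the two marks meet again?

3757 teeth

They coincide at every common multiple of the periods; the first is the LCM.
221 = 13 × 17
289 = 17^2
LCM(221, 289) = 13 × 17^2 = 3757.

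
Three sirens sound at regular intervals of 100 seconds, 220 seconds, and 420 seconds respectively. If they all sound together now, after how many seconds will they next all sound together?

We need the least common multiple of the intervals.
100 = 2^2 × 5^2
220 = 2^2 × 5 × 11
420 = 2^2 × 3 × 5 × 7
LCM(100, 220, 420) = 2^2 × 3 × 5^2 × 7 × 11 = 23100.

23100 seconds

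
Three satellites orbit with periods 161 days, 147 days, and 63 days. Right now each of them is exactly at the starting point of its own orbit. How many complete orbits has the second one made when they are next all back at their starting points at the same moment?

They are all back at their starting positions together after one LCM of the periods.
161 = 7 × 23
147 = 3 × 7^2
63 = 3^2 × 7
LCM(161, 147, 63) = 3^2 × 7^2 × 23 = 10143.
Orbits for period 147: 10143 / 147 = 69.

69 orbits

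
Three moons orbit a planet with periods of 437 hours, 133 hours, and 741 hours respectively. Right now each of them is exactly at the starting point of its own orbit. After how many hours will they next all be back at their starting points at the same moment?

119301 hours

We need the least common multiple of the intervals.
437 = 19 × 23
133 = 7 × 19
741 = 3 × 13 × 19
LCM(437, 133, 741) = 3 × 7 × 13 × 19 × 23 = 119301.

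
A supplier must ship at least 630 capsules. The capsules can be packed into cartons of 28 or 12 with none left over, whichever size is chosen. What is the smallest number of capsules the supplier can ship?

672

The number of capsules must be a common multiple of 28 and 12, so a multiple of their LCM.
28 = 2^2 × 7
12 = 2^2 × 3
LCM(28, 12) = 2^2 × 3 × 7 = 84.
Smallest multiple of 84 that is ≥ 630: ⌈630/84⌉ × 84 = 8 × 84 = 672.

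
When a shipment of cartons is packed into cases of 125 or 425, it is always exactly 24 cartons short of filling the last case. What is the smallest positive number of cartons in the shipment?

2101

Being 24 short of a full case of size k means N ≡ −24 (mod k), i.e. N + 24 is a multiple of each size.
125 = 5^3
425 = 5^2 × 17
LCM(125, 425) = 5^3 × 17 = 2125.
Smallest positive N is 2125 − 24 = 2101.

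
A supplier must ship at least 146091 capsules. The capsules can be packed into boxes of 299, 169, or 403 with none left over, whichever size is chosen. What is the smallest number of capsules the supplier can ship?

The number of capsules must be a common multiple of 299, 169, and 403, so a multiple of their LCM.
299 = 13 × 23
169 = 13^2
403 = 13 × 31
LCM(299, 169, 403) = 13^2 × 23 × 31 = 120497.
Smallest multiple of 120497 that is ≥ 146091: ⌈146091/120497⌉ × 120497 = 2 × 120497 = 240994.

240994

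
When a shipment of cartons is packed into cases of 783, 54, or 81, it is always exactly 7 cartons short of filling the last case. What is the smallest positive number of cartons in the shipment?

4691

Being 7 short of a full case of size k means N ≡ −7 (mod k), i.e. N + 7 is a multiple of each size.
783 = 3^3 × 29
54 = 2 × 3^3
81 = 3^4
LCM(783, 54, 81) = 2 × 3^4 × 29 = 4698.
Smallest positive N is 4698 − 7 = 4691.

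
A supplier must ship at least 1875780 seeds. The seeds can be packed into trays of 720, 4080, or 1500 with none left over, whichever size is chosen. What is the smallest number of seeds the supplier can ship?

2142000

The number of seeds must be a common multiple of 720, 4080, and 1500, so a multiple of their LCM.
720 = 2^4 × 3^2 × 5
4080 = 2^4 × 3 × 5 × 17
1500 = 2^2 × 3 × 5^3
LCM(720, 4080, 1500) = 2^4 × 3^2 × 5^3 × 17 = 306000.
Smallest multiple of 306000 that is ≥ 1875780: ⌈1875780/306000⌉ × 306000 = 7 × 306000 = 2142000.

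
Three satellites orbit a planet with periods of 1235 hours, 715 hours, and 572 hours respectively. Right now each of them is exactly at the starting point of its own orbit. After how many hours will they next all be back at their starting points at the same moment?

We need the least common multiple of the intervals.
1235 = 5 × 13 × 19
715 = 5 × 11 × 13
572 = 2^2 × 11 × 13
LCM(1235, 715, 572) = 2^2 × 5 × 11 × 13 × 19 = 54340.

54340 hours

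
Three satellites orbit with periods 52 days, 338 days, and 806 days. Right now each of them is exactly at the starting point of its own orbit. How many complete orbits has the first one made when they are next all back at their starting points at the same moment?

The first common completion time is the LCM of the periods.
52 = 2^2 × 13
338 = 2 × 13^2
806 = 2 × 13 × 31
LCM(52, 338, 806) = 2^2 × 13^2 × 31 = 20956.
Orbits for period 52: 20956 / 52 = 403.

403 orbits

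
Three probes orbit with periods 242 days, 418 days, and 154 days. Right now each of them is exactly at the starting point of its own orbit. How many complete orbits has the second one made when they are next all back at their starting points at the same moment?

The first common completion time is the LCM of the periods.
242 = 2 × 11^2
418 = 2 × 11 × 19
154 = 2 × 7 × 11
LCM(242, 418, 154) = 2 × 7 × 11^2 × 19 = 32186.
Orbits for period 418: 32186 / 418 = 77.

77 orbits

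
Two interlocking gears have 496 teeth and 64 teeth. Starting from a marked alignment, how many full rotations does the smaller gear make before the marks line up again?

31 rotations

They are all back at their starting positions together after one LCM of the periods.
496 = 2^4 × 31
64 = 2^6
LCM(496, 64) = 2^6 × 31 = 1984.
Rotations for period 64: 1984 / 64 = 31.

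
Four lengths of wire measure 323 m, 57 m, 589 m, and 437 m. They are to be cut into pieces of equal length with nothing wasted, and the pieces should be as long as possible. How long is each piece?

The greatest length dividing all of 323, 57, 589, and 437 is their gcd.
323 = 17 × 19
57 = 3 × 19
589 = 19 × 31
437 = 19 × 23
gcd(323, 57, 589, 437) = 19.

19 m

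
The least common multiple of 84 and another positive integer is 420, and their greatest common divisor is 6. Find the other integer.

gcd × lcm = product of the two integers, so the other integer is (6 × 420) / 84 = 30.

30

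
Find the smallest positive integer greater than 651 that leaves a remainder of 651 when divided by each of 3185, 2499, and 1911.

N − 651 must be a common multiple of 3185, 2499, and 1911.
3185 = 5 × 7^2 × 13
2499 = 3 × 7^2 × 17
1911 = 3 × 7^2 × 13
LCM(3185, 2499, 1911) = 3 × 5 × 7^2 × 13 × 17 = 162435.
Smallest N > 651 is LCM + 651 = 162435 + 651 = 163086.

163086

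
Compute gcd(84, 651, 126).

21

84 = 2^2 × 3 × 7
651 = 3 × 7 × 31
126 = 2 × 3^2 × 7
gcd(84, 651, 126) = 3 × 7 = 21.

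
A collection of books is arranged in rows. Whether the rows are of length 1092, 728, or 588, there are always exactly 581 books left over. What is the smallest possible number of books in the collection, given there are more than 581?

15869

N − 581 must be a common multiple of 1092, 728, and 588.
1092 = 2^2 × 3 × 7 × 13
728 = 2^3 × 7 × 13
588 = 2^2 × 3 × 7^2
LCM(1092, 728, 588) = 2^3 × 3 × 7^2 × 13 = 15288.
Smallest N > 581 is LCM + 581 = 15288 + 581 = 15869.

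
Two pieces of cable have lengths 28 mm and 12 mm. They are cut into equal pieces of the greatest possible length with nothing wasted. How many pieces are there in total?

Piece length = gcd(28, 12).
28 = 2^2 × 7
12 = 2^2 × 3
gcd(28, 12) = 2^2 = 4.
Total pieces = 28/4 + 12/4 = 7 + 3 = 10.

10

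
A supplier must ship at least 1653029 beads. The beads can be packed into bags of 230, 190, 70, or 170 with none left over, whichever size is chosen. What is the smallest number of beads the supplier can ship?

2080120

The number of beads must be a common multiple of 230, 190, 70, and 170, so a multiple of their LCM.
230 = 2 × 5 × 23
190 = 2 × 5 × 19
70 = 2 × 5 × 7
170 = 2 × 5 × 17
LCM(230, 190, 70, 170) = 2 × 5 × 7 × 17 × 19 × 23 = 520030.
Smallest multiple of 520030 that is ≥ 1653029: ⌈1653029/520030⌉ × 520030 = 4 × 520030 = 2080120.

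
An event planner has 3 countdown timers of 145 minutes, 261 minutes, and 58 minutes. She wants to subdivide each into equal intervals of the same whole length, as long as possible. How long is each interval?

The interval must divide each timer length; the longest such is the gcd.
145 = 5 × 29
261 = 3^2 × 29
58 = 2 × 29
gcd(145, 261, 58) = 29.

29 minutes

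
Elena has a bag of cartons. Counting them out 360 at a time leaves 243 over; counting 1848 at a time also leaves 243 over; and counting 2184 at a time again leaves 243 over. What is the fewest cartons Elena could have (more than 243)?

N − 243 must be a common multiple of 360, 1848, and 2184.
360 = 2^3 × 3^2 × 5
1848 = 2^3 × 3 × 7 × 11
2184 = 2^3 × 3 × 7 × 13
LCM(360, 1848, 2184) = 2^3 × 3^2 × 5 × 7 × 11 × 13 = 360360.
Smallest N > 243 is LCM + 243 = 360360 + 243 = 360603.

360603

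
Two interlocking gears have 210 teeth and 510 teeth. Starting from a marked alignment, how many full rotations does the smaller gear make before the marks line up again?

All finish a whole number of cycles simultaneously at t = LCM of the periods.
210 = 2 × 3 × 5 × 7
510 = 2 × 3 × 5 × 17
LCM(210, 510) = 2 × 3 × 5 × 7 × 17 = 3570.
Rotations for period 210: 3570 / 210 = 17.

17 rotations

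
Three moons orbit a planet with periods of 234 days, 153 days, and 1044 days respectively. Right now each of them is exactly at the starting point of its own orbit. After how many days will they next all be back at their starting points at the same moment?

230724 days

They coincide at every common multiple of the periods; the first is the LCM.
234 = 2 × 3^2 × 13
153 = 3^2 × 17
1044 = 2^2 × 3^2 × 29
LCM(234, 153, 1044) = 2^2 × 3^2 × 13 × 17 × 29 = 230724.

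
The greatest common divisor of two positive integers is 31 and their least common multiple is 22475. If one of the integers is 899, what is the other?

775

For two integers, gcd × lcm = product, so the other is (31 × 22475) / 899 = 696725 / 899 = 775.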